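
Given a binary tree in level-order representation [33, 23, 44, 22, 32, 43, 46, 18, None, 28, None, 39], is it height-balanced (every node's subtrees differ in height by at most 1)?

Tree (level-order array): [33, 23, 44, 22, 32, 43, 46, 18, None, 28, None, 39]
Definition: a tree is height-balanced if, at every node, |h(left) - h(right)| <= 1 (empty subtree has height -1).
Bottom-up per-node check:
  node 18: h_left=-1, h_right=-1, diff=0 [OK], height=0
  node 22: h_left=0, h_right=-1, diff=1 [OK], height=1
  node 28: h_left=-1, h_right=-1, diff=0 [OK], height=0
  node 32: h_left=0, h_right=-1, diff=1 [OK], height=1
  node 23: h_left=1, h_right=1, diff=0 [OK], height=2
  node 39: h_left=-1, h_right=-1, diff=0 [OK], height=0
  node 43: h_left=0, h_right=-1, diff=1 [OK], height=1
  node 46: h_left=-1, h_right=-1, diff=0 [OK], height=0
  node 44: h_left=1, h_right=0, diff=1 [OK], height=2
  node 33: h_left=2, h_right=2, diff=0 [OK], height=3
All nodes satisfy the balance condition.
Result: Balanced


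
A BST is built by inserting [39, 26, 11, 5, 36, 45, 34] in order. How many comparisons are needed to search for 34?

Search path for 34: 39 -> 26 -> 36 -> 34
Found: True
Comparisons: 4


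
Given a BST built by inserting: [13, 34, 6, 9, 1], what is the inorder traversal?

Tree insertion order: [13, 34, 6, 9, 1]
Tree (level-order array): [13, 6, 34, 1, 9]
Inorder traversal: [1, 6, 9, 13, 34]


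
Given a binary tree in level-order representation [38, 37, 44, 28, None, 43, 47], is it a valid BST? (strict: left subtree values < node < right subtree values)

Level-order array: [38, 37, 44, 28, None, 43, 47]
Validate using subtree bounds (lo, hi): at each node, require lo < value < hi,
then recurse left with hi=value and right with lo=value.
Preorder trace (stopping at first violation):
  at node 38 with bounds (-inf, +inf): OK
  at node 37 with bounds (-inf, 38): OK
  at node 28 with bounds (-inf, 37): OK
  at node 44 with bounds (38, +inf): OK
  at node 43 with bounds (38, 44): OK
  at node 47 with bounds (44, +inf): OK
No violation found at any node.
Result: Valid BST


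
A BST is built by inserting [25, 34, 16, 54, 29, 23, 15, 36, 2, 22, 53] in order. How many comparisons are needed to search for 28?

Search path for 28: 25 -> 34 -> 29
Found: False
Comparisons: 3


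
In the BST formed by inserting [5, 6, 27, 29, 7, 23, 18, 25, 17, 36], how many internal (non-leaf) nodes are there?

Tree built from: [5, 6, 27, 29, 7, 23, 18, 25, 17, 36]
Tree (level-order array): [5, None, 6, None, 27, 7, 29, None, 23, None, 36, 18, 25, None, None, 17]
Rule: An internal node has at least one child.
Per-node child counts:
  node 5: 1 child(ren)
  node 6: 1 child(ren)
  node 27: 2 child(ren)
  node 7: 1 child(ren)
  node 23: 2 child(ren)
  node 18: 1 child(ren)
  node 17: 0 child(ren)
  node 25: 0 child(ren)
  node 29: 1 child(ren)
  node 36: 0 child(ren)
Matching nodes: [5, 6, 27, 7, 23, 18, 29]
Count of internal (non-leaf) nodes: 7


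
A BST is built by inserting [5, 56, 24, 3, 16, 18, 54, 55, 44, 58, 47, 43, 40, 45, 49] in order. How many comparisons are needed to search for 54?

Search path for 54: 5 -> 56 -> 24 -> 54
Found: True
Comparisons: 4


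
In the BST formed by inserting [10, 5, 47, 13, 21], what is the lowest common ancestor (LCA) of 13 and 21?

Tree insertion order: [10, 5, 47, 13, 21]
Tree (level-order array): [10, 5, 47, None, None, 13, None, None, 21]
In a BST, the LCA of p=13, q=21 is the first node v on the
root-to-leaf path with p <= v <= q (go left if both < v, right if both > v).
Walk from root:
  at 10: both 13 and 21 > 10, go right
  at 47: both 13 and 21 < 47, go left
  at 13: 13 <= 13 <= 21, this is the LCA
LCA = 13


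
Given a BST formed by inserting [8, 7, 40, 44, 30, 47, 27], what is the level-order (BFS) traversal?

Tree insertion order: [8, 7, 40, 44, 30, 47, 27]
Tree (level-order array): [8, 7, 40, None, None, 30, 44, 27, None, None, 47]
BFS from the root, enqueuing left then right child of each popped node:
  queue [8] -> pop 8, enqueue [7, 40], visited so far: [8]
  queue [7, 40] -> pop 7, enqueue [none], visited so far: [8, 7]
  queue [40] -> pop 40, enqueue [30, 44], visited so far: [8, 7, 40]
  queue [30, 44] -> pop 30, enqueue [27], visited so far: [8, 7, 40, 30]
  queue [44, 27] -> pop 44, enqueue [47], visited so far: [8, 7, 40, 30, 44]
  queue [27, 47] -> pop 27, enqueue [none], visited so far: [8, 7, 40, 30, 44, 27]
  queue [47] -> pop 47, enqueue [none], visited so far: [8, 7, 40, 30, 44, 27, 47]
Result: [8, 7, 40, 30, 44, 27, 47]


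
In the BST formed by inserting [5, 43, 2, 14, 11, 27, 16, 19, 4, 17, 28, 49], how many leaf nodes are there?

Tree built from: [5, 43, 2, 14, 11, 27, 16, 19, 4, 17, 28, 49]
Tree (level-order array): [5, 2, 43, None, 4, 14, 49, None, None, 11, 27, None, None, None, None, 16, 28, None, 19, None, None, 17]
Rule: A leaf has 0 children.
Per-node child counts:
  node 5: 2 child(ren)
  node 2: 1 child(ren)
  node 4: 0 child(ren)
  node 43: 2 child(ren)
  node 14: 2 child(ren)
  node 11: 0 child(ren)
  node 27: 2 child(ren)
  node 16: 1 child(ren)
  node 19: 1 child(ren)
  node 17: 0 child(ren)
  node 28: 0 child(ren)
  node 49: 0 child(ren)
Matching nodes: [4, 11, 17, 28, 49]
Count of leaf nodes: 5


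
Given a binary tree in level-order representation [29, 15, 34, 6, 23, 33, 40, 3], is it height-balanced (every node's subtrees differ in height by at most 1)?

Tree (level-order array): [29, 15, 34, 6, 23, 33, 40, 3]
Definition: a tree is height-balanced if, at every node, |h(left) - h(right)| <= 1 (empty subtree has height -1).
Bottom-up per-node check:
  node 3: h_left=-1, h_right=-1, diff=0 [OK], height=0
  node 6: h_left=0, h_right=-1, diff=1 [OK], height=1
  node 23: h_left=-1, h_right=-1, diff=0 [OK], height=0
  node 15: h_left=1, h_right=0, diff=1 [OK], height=2
  node 33: h_left=-1, h_right=-1, diff=0 [OK], height=0
  node 40: h_left=-1, h_right=-1, diff=0 [OK], height=0
  node 34: h_left=0, h_right=0, diff=0 [OK], height=1
  node 29: h_left=2, h_right=1, diff=1 [OK], height=3
All nodes satisfy the balance condition.
Result: Balanced


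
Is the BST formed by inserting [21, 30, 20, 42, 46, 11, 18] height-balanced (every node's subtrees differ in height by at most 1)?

Tree (level-order array): [21, 20, 30, 11, None, None, 42, None, 18, None, 46]
Definition: a tree is height-balanced if, at every node, |h(left) - h(right)| <= 1 (empty subtree has height -1).
Bottom-up per-node check:
  node 18: h_left=-1, h_right=-1, diff=0 [OK], height=0
  node 11: h_left=-1, h_right=0, diff=1 [OK], height=1
  node 20: h_left=1, h_right=-1, diff=2 [FAIL (|1--1|=2 > 1)], height=2
  node 46: h_left=-1, h_right=-1, diff=0 [OK], height=0
  node 42: h_left=-1, h_right=0, diff=1 [OK], height=1
  node 30: h_left=-1, h_right=1, diff=2 [FAIL (|-1-1|=2 > 1)], height=2
  node 21: h_left=2, h_right=2, diff=0 [OK], height=3
Node 20 violates the condition: |1 - -1| = 2 > 1.
Result: Not balanced


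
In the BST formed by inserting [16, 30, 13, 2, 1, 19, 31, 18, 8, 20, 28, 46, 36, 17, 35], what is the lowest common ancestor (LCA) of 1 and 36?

Tree insertion order: [16, 30, 13, 2, 1, 19, 31, 18, 8, 20, 28, 46, 36, 17, 35]
Tree (level-order array): [16, 13, 30, 2, None, 19, 31, 1, 8, 18, 20, None, 46, None, None, None, None, 17, None, None, 28, 36, None, None, None, None, None, 35]
In a BST, the LCA of p=1, q=36 is the first node v on the
root-to-leaf path with p <= v <= q (go left if both < v, right if both > v).
Walk from root:
  at 16: 1 <= 16 <= 36, this is the LCA
LCA = 16


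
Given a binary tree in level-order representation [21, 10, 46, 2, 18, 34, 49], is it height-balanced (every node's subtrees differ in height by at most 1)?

Tree (level-order array): [21, 10, 46, 2, 18, 34, 49]
Definition: a tree is height-balanced if, at every node, |h(left) - h(right)| <= 1 (empty subtree has height -1).
Bottom-up per-node check:
  node 2: h_left=-1, h_right=-1, diff=0 [OK], height=0
  node 18: h_left=-1, h_right=-1, diff=0 [OK], height=0
  node 10: h_left=0, h_right=0, diff=0 [OK], height=1
  node 34: h_left=-1, h_right=-1, diff=0 [OK], height=0
  node 49: h_left=-1, h_right=-1, diff=0 [OK], height=0
  node 46: h_left=0, h_right=0, diff=0 [OK], height=1
  node 21: h_left=1, h_right=1, diff=0 [OK], height=2
All nodes satisfy the balance condition.
Result: Balanced


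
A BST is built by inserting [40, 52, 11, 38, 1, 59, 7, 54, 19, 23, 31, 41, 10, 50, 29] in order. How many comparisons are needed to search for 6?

Search path for 6: 40 -> 11 -> 1 -> 7
Found: False
Comparisons: 4


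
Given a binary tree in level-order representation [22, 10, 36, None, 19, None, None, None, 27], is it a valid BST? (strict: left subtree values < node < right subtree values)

Level-order array: [22, 10, 36, None, 19, None, None, None, 27]
Validate using subtree bounds (lo, hi): at each node, require lo < value < hi,
then recurse left with hi=value and right with lo=value.
Preorder trace (stopping at first violation):
  at node 22 with bounds (-inf, +inf): OK
  at node 10 with bounds (-inf, 22): OK
  at node 19 with bounds (10, 22): OK
  at node 27 with bounds (19, 22): VIOLATION
Node 27 violates its bound: not (19 < 27 < 22).
Result: Not a valid BST


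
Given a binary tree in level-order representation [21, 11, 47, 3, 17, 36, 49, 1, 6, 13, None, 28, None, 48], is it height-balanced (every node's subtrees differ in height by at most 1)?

Tree (level-order array): [21, 11, 47, 3, 17, 36, 49, 1, 6, 13, None, 28, None, 48]
Definition: a tree is height-balanced if, at every node, |h(left) - h(right)| <= 1 (empty subtree has height -1).
Bottom-up per-node check:
  node 1: h_left=-1, h_right=-1, diff=0 [OK], height=0
  node 6: h_left=-1, h_right=-1, diff=0 [OK], height=0
  node 3: h_left=0, h_right=0, diff=0 [OK], height=1
  node 13: h_left=-1, h_right=-1, diff=0 [OK], height=0
  node 17: h_left=0, h_right=-1, diff=1 [OK], height=1
  node 11: h_left=1, h_right=1, diff=0 [OK], height=2
  node 28: h_left=-1, h_right=-1, diff=0 [OK], height=0
  node 36: h_left=0, h_right=-1, diff=1 [OK], height=1
  node 48: h_left=-1, h_right=-1, diff=0 [OK], height=0
  node 49: h_left=0, h_right=-1, diff=1 [OK], height=1
  node 47: h_left=1, h_right=1, diff=0 [OK], height=2
  node 21: h_left=2, h_right=2, diff=0 [OK], height=3
All nodes satisfy the balance condition.
Result: Balanced


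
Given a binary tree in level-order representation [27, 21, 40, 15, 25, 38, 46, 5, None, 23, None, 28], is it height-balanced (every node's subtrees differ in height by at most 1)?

Tree (level-order array): [27, 21, 40, 15, 25, 38, 46, 5, None, 23, None, 28]
Definition: a tree is height-balanced if, at every node, |h(left) - h(right)| <= 1 (empty subtree has height -1).
Bottom-up per-node check:
  node 5: h_left=-1, h_right=-1, diff=0 [OK], height=0
  node 15: h_left=0, h_right=-1, diff=1 [OK], height=1
  node 23: h_left=-1, h_right=-1, diff=0 [OK], height=0
  node 25: h_left=0, h_right=-1, diff=1 [OK], height=1
  node 21: h_left=1, h_right=1, diff=0 [OK], height=2
  node 28: h_left=-1, h_right=-1, diff=0 [OK], height=0
  node 38: h_left=0, h_right=-1, diff=1 [OK], height=1
  node 46: h_left=-1, h_right=-1, diff=0 [OK], height=0
  node 40: h_left=1, h_right=0, diff=1 [OK], height=2
  node 27: h_left=2, h_right=2, diff=0 [OK], height=3
All nodes satisfy the balance condition.
Result: Balanced


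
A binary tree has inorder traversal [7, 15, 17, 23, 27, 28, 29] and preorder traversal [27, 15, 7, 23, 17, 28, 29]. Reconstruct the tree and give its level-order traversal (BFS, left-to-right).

Inorder:  [7, 15, 17, 23, 27, 28, 29]
Preorder: [27, 15, 7, 23, 17, 28, 29]
Algorithm: preorder visits root first, so consume preorder in order;
for each root, split the current inorder slice at that value into
left-subtree inorder and right-subtree inorder, then recurse.
Recursive splits:
  root=27; inorder splits into left=[7, 15, 17, 23], right=[28, 29]
  root=15; inorder splits into left=[7], right=[17, 23]
  root=7; inorder splits into left=[], right=[]
  root=23; inorder splits into left=[17], right=[]
  root=17; inorder splits into left=[], right=[]
  root=28; inorder splits into left=[], right=[29]
  root=29; inorder splits into left=[], right=[]
Reconstructed level-order: [27, 15, 28, 7, 23, 29, 17]


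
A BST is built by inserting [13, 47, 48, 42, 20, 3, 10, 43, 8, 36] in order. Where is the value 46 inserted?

Starting tree (level order): [13, 3, 47, None, 10, 42, 48, 8, None, 20, 43, None, None, None, None, None, 36]
Insertion path: 13 -> 47 -> 42 -> 43
Result: insert 46 as right child of 43
Final tree (level order): [13, 3, 47, None, 10, 42, 48, 8, None, 20, 43, None, None, None, None, None, 36, None, 46]


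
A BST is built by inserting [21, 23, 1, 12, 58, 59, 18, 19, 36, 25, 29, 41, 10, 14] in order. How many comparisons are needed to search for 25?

Search path for 25: 21 -> 23 -> 58 -> 36 -> 25
Found: True
Comparisons: 5


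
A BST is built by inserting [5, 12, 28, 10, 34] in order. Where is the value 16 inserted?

Starting tree (level order): [5, None, 12, 10, 28, None, None, None, 34]
Insertion path: 5 -> 12 -> 28
Result: insert 16 as left child of 28
Final tree (level order): [5, None, 12, 10, 28, None, None, 16, 34]


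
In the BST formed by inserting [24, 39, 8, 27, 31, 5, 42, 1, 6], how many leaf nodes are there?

Tree built from: [24, 39, 8, 27, 31, 5, 42, 1, 6]
Tree (level-order array): [24, 8, 39, 5, None, 27, 42, 1, 6, None, 31]
Rule: A leaf has 0 children.
Per-node child counts:
  node 24: 2 child(ren)
  node 8: 1 child(ren)
  node 5: 2 child(ren)
  node 1: 0 child(ren)
  node 6: 0 child(ren)
  node 39: 2 child(ren)
  node 27: 1 child(ren)
  node 31: 0 child(ren)
  node 42: 0 child(ren)
Matching nodes: [1, 6, 31, 42]
Count of leaf nodes: 4


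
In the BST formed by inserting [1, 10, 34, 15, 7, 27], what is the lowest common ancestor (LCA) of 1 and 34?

Tree insertion order: [1, 10, 34, 15, 7, 27]
Tree (level-order array): [1, None, 10, 7, 34, None, None, 15, None, None, 27]
In a BST, the LCA of p=1, q=34 is the first node v on the
root-to-leaf path with p <= v <= q (go left if both < v, right if both > v).
Walk from root:
  at 1: 1 <= 1 <= 34, this is the LCA
LCA = 1


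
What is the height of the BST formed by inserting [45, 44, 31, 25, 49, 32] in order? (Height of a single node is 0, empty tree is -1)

Insertion order: [45, 44, 31, 25, 49, 32]
Tree (level-order array): [45, 44, 49, 31, None, None, None, 25, 32]
Compute height bottom-up (empty subtree = -1):
  height(25) = 1 + max(-1, -1) = 0
  height(32) = 1 + max(-1, -1) = 0
  height(31) = 1 + max(0, 0) = 1
  height(44) = 1 + max(1, -1) = 2
  height(49) = 1 + max(-1, -1) = 0
  height(45) = 1 + max(2, 0) = 3
Height = 3


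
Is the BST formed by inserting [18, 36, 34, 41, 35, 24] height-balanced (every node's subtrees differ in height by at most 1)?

Tree (level-order array): [18, None, 36, 34, 41, 24, 35]
Definition: a tree is height-balanced if, at every node, |h(left) - h(right)| <= 1 (empty subtree has height -1).
Bottom-up per-node check:
  node 24: h_left=-1, h_right=-1, diff=0 [OK], height=0
  node 35: h_left=-1, h_right=-1, diff=0 [OK], height=0
  node 34: h_left=0, h_right=0, diff=0 [OK], height=1
  node 41: h_left=-1, h_right=-1, diff=0 [OK], height=0
  node 36: h_left=1, h_right=0, diff=1 [OK], height=2
  node 18: h_left=-1, h_right=2, diff=3 [FAIL (|-1-2|=3 > 1)], height=3
Node 18 violates the condition: |-1 - 2| = 3 > 1.
Result: Not balanced


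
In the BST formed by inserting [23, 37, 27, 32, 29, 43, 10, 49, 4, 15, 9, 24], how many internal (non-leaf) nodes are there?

Tree built from: [23, 37, 27, 32, 29, 43, 10, 49, 4, 15, 9, 24]
Tree (level-order array): [23, 10, 37, 4, 15, 27, 43, None, 9, None, None, 24, 32, None, 49, None, None, None, None, 29]
Rule: An internal node has at least one child.
Per-node child counts:
  node 23: 2 child(ren)
  node 10: 2 child(ren)
  node 4: 1 child(ren)
  node 9: 0 child(ren)
  node 15: 0 child(ren)
  node 37: 2 child(ren)
  node 27: 2 child(ren)
  node 24: 0 child(ren)
  node 32: 1 child(ren)
  node 29: 0 child(ren)
  node 43: 1 child(ren)
  node 49: 0 child(ren)
Matching nodes: [23, 10, 4, 37, 27, 32, 43]
Count of internal (non-leaf) nodes: 7


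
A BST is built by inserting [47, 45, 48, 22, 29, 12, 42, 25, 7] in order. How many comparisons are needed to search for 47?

Search path for 47: 47
Found: True
Comparisons: 1


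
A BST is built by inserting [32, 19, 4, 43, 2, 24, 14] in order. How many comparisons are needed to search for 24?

Search path for 24: 32 -> 19 -> 24
Found: True
Comparisons: 3


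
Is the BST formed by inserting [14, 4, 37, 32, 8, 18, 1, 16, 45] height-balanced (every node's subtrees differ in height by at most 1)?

Tree (level-order array): [14, 4, 37, 1, 8, 32, 45, None, None, None, None, 18, None, None, None, 16]
Definition: a tree is height-balanced if, at every node, |h(left) - h(right)| <= 1 (empty subtree has height -1).
Bottom-up per-node check:
  node 1: h_left=-1, h_right=-1, diff=0 [OK], height=0
  node 8: h_left=-1, h_right=-1, diff=0 [OK], height=0
  node 4: h_left=0, h_right=0, diff=0 [OK], height=1
  node 16: h_left=-1, h_right=-1, diff=0 [OK], height=0
  node 18: h_left=0, h_right=-1, diff=1 [OK], height=1
  node 32: h_left=1, h_right=-1, diff=2 [FAIL (|1--1|=2 > 1)], height=2
  node 45: h_left=-1, h_right=-1, diff=0 [OK], height=0
  node 37: h_left=2, h_right=0, diff=2 [FAIL (|2-0|=2 > 1)], height=3
  node 14: h_left=1, h_right=3, diff=2 [FAIL (|1-3|=2 > 1)], height=4
Node 32 violates the condition: |1 - -1| = 2 > 1.
Result: Not balanced


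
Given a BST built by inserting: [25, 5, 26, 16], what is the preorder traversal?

Tree insertion order: [25, 5, 26, 16]
Tree (level-order array): [25, 5, 26, None, 16]
Preorder traversal: [25, 5, 16, 26]


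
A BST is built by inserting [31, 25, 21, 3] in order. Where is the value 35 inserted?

Starting tree (level order): [31, 25, None, 21, None, 3]
Insertion path: 31
Result: insert 35 as right child of 31
Final tree (level order): [31, 25, 35, 21, None, None, None, 3]


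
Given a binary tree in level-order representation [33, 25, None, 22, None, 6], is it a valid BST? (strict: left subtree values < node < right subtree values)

Level-order array: [33, 25, None, 22, None, 6]
Validate using subtree bounds (lo, hi): at each node, require lo < value < hi,
then recurse left with hi=value and right with lo=value.
Preorder trace (stopping at first violation):
  at node 33 with bounds (-inf, +inf): OK
  at node 25 with bounds (-inf, 33): OK
  at node 22 with bounds (-inf, 25): OK
  at node 6 with bounds (-inf, 22): OK
No violation found at any node.
Result: Valid BST


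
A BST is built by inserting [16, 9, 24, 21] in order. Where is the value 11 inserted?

Starting tree (level order): [16, 9, 24, None, None, 21]
Insertion path: 16 -> 9
Result: insert 11 as right child of 9
Final tree (level order): [16, 9, 24, None, 11, 21]


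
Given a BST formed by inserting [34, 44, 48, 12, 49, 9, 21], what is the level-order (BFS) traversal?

Tree insertion order: [34, 44, 48, 12, 49, 9, 21]
Tree (level-order array): [34, 12, 44, 9, 21, None, 48, None, None, None, None, None, 49]
BFS from the root, enqueuing left then right child of each popped node:
  queue [34] -> pop 34, enqueue [12, 44], visited so far: [34]
  queue [12, 44] -> pop 12, enqueue [9, 21], visited so far: [34, 12]
  queue [44, 9, 21] -> pop 44, enqueue [48], visited so far: [34, 12, 44]
  queue [9, 21, 48] -> pop 9, enqueue [none], visited so far: [34, 12, 44, 9]
  queue [21, 48] -> pop 21, enqueue [none], visited so far: [34, 12, 44, 9, 21]
  queue [48] -> pop 48, enqueue [49], visited so far: [34, 12, 44, 9, 21, 48]
  queue [49] -> pop 49, enqueue [none], visited so far: [34, 12, 44, 9, 21, 48, 49]
Result: [34, 12, 44, 9, 21, 48, 49]


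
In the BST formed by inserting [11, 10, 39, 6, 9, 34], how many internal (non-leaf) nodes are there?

Tree built from: [11, 10, 39, 6, 9, 34]
Tree (level-order array): [11, 10, 39, 6, None, 34, None, None, 9]
Rule: An internal node has at least one child.
Per-node child counts:
  node 11: 2 child(ren)
  node 10: 1 child(ren)
  node 6: 1 child(ren)
  node 9: 0 child(ren)
  node 39: 1 child(ren)
  node 34: 0 child(ren)
Matching nodes: [11, 10, 6, 39]
Count of internal (non-leaf) nodes: 4


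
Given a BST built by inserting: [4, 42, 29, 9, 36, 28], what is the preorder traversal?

Tree insertion order: [4, 42, 29, 9, 36, 28]
Tree (level-order array): [4, None, 42, 29, None, 9, 36, None, 28]
Preorder traversal: [4, 42, 29, 9, 28, 36]


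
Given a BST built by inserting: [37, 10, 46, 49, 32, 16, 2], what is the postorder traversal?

Tree insertion order: [37, 10, 46, 49, 32, 16, 2]
Tree (level-order array): [37, 10, 46, 2, 32, None, 49, None, None, 16]
Postorder traversal: [2, 16, 32, 10, 49, 46, 37]


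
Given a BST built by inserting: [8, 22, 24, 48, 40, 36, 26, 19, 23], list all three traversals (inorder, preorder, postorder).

Tree insertion order: [8, 22, 24, 48, 40, 36, 26, 19, 23]
Tree (level-order array): [8, None, 22, 19, 24, None, None, 23, 48, None, None, 40, None, 36, None, 26]
Inorder (L, root, R): [8, 19, 22, 23, 24, 26, 36, 40, 48]
Preorder (root, L, R): [8, 22, 19, 24, 23, 48, 40, 36, 26]
Postorder (L, R, root): [19, 23, 26, 36, 40, 48, 24, 22, 8]


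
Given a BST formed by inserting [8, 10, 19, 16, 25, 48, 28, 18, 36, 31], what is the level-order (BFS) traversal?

Tree insertion order: [8, 10, 19, 16, 25, 48, 28, 18, 36, 31]
Tree (level-order array): [8, None, 10, None, 19, 16, 25, None, 18, None, 48, None, None, 28, None, None, 36, 31]
BFS from the root, enqueuing left then right child of each popped node:
  queue [8] -> pop 8, enqueue [10], visited so far: [8]
  queue [10] -> pop 10, enqueue [19], visited so far: [8, 10]
  queue [19] -> pop 19, enqueue [16, 25], visited so far: [8, 10, 19]
  queue [16, 25] -> pop 16, enqueue [18], visited so far: [8, 10, 19, 16]
  queue [25, 18] -> pop 25, enqueue [48], visited so far: [8, 10, 19, 16, 25]
  queue [18, 48] -> pop 18, enqueue [none], visited so far: [8, 10, 19, 16, 25, 18]
  queue [48] -> pop 48, enqueue [28], visited so far: [8, 10, 19, 16, 25, 18, 48]
  queue [28] -> pop 28, enqueue [36], visited so far: [8, 10, 19, 16, 25, 18, 48, 28]
  queue [36] -> pop 36, enqueue [31], visited so far: [8, 10, 19, 16, 25, 18, 48, 28, 36]
  queue [31] -> pop 31, enqueue [none], visited so far: [8, 10, 19, 16, 25, 18, 48, 28, 36, 31]
Result: [8, 10, 19, 16, 25, 18, 48, 28, 36, 31]


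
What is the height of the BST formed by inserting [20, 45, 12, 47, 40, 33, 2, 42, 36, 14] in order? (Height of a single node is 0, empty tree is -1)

Insertion order: [20, 45, 12, 47, 40, 33, 2, 42, 36, 14]
Tree (level-order array): [20, 12, 45, 2, 14, 40, 47, None, None, None, None, 33, 42, None, None, None, 36]
Compute height bottom-up (empty subtree = -1):
  height(2) = 1 + max(-1, -1) = 0
  height(14) = 1 + max(-1, -1) = 0
  height(12) = 1 + max(0, 0) = 1
  height(36) = 1 + max(-1, -1) = 0
  height(33) = 1 + max(-1, 0) = 1
  height(42) = 1 + max(-1, -1) = 0
  height(40) = 1 + max(1, 0) = 2
  height(47) = 1 + max(-1, -1) = 0
  height(45) = 1 + max(2, 0) = 3
  height(20) = 1 + max(1, 3) = 4
Height = 4


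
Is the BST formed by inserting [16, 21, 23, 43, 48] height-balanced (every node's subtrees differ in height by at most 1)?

Tree (level-order array): [16, None, 21, None, 23, None, 43, None, 48]
Definition: a tree is height-balanced if, at every node, |h(left) - h(right)| <= 1 (empty subtree has height -1).
Bottom-up per-node check:
  node 48: h_left=-1, h_right=-1, diff=0 [OK], height=0
  node 43: h_left=-1, h_right=0, diff=1 [OK], height=1
  node 23: h_left=-1, h_right=1, diff=2 [FAIL (|-1-1|=2 > 1)], height=2
  node 21: h_left=-1, h_right=2, diff=3 [FAIL (|-1-2|=3 > 1)], height=3
  node 16: h_left=-1, h_right=3, diff=4 [FAIL (|-1-3|=4 > 1)], height=4
Node 23 violates the condition: |-1 - 1| = 2 > 1.
Result: Not balanced


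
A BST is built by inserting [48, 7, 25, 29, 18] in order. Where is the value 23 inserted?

Starting tree (level order): [48, 7, None, None, 25, 18, 29]
Insertion path: 48 -> 7 -> 25 -> 18
Result: insert 23 as right child of 18
Final tree (level order): [48, 7, None, None, 25, 18, 29, None, 23]


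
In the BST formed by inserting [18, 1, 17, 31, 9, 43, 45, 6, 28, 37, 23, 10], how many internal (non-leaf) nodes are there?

Tree built from: [18, 1, 17, 31, 9, 43, 45, 6, 28, 37, 23, 10]
Tree (level-order array): [18, 1, 31, None, 17, 28, 43, 9, None, 23, None, 37, 45, 6, 10]
Rule: An internal node has at least one child.
Per-node child counts:
  node 18: 2 child(ren)
  node 1: 1 child(ren)
  node 17: 1 child(ren)
  node 9: 2 child(ren)
  node 6: 0 child(ren)
  node 10: 0 child(ren)
  node 31: 2 child(ren)
  node 28: 1 child(ren)
  node 23: 0 child(ren)
  node 43: 2 child(ren)
  node 37: 0 child(ren)
  node 45: 0 child(ren)
Matching nodes: [18, 1, 17, 9, 31, 28, 43]
Count of internal (non-leaf) nodes: 7


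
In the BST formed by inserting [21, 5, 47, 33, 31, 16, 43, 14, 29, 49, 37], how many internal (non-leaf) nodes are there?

Tree built from: [21, 5, 47, 33, 31, 16, 43, 14, 29, 49, 37]
Tree (level-order array): [21, 5, 47, None, 16, 33, 49, 14, None, 31, 43, None, None, None, None, 29, None, 37]
Rule: An internal node has at least one child.
Per-node child counts:
  node 21: 2 child(ren)
  node 5: 1 child(ren)
  node 16: 1 child(ren)
  node 14: 0 child(ren)
  node 47: 2 child(ren)
  node 33: 2 child(ren)
  node 31: 1 child(ren)
  node 29: 0 child(ren)
  node 43: 1 child(ren)
  node 37: 0 child(ren)
  node 49: 0 child(ren)
Matching nodes: [21, 5, 16, 47, 33, 31, 43]
Count of internal (non-leaf) nodes: 7


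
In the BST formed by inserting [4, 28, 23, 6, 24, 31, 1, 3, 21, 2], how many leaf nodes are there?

Tree built from: [4, 28, 23, 6, 24, 31, 1, 3, 21, 2]
Tree (level-order array): [4, 1, 28, None, 3, 23, 31, 2, None, 6, 24, None, None, None, None, None, 21]
Rule: A leaf has 0 children.
Per-node child counts:
  node 4: 2 child(ren)
  node 1: 1 child(ren)
  node 3: 1 child(ren)
  node 2: 0 child(ren)
  node 28: 2 child(ren)
  node 23: 2 child(ren)
  node 6: 1 child(ren)
  node 21: 0 child(ren)
  node 24: 0 child(ren)
  node 31: 0 child(ren)
Matching nodes: [2, 21, 24, 31]
Count of leaf nodes: 4


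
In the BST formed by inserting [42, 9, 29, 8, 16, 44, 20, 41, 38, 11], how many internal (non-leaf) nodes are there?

Tree built from: [42, 9, 29, 8, 16, 44, 20, 41, 38, 11]
Tree (level-order array): [42, 9, 44, 8, 29, None, None, None, None, 16, 41, 11, 20, 38]
Rule: An internal node has at least one child.
Per-node child counts:
  node 42: 2 child(ren)
  node 9: 2 child(ren)
  node 8: 0 child(ren)
  node 29: 2 child(ren)
  node 16: 2 child(ren)
  node 11: 0 child(ren)
  node 20: 0 child(ren)
  node 41: 1 child(ren)
  node 38: 0 child(ren)
  node 44: 0 child(ren)
Matching nodes: [42, 9, 29, 16, 41]
Count of internal (non-leaf) nodes: 5


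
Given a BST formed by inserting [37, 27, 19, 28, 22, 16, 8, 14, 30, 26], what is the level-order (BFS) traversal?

Tree insertion order: [37, 27, 19, 28, 22, 16, 8, 14, 30, 26]
Tree (level-order array): [37, 27, None, 19, 28, 16, 22, None, 30, 8, None, None, 26, None, None, None, 14]
BFS from the root, enqueuing left then right child of each popped node:
  queue [37] -> pop 37, enqueue [27], visited so far: [37]
  queue [27] -> pop 27, enqueue [19, 28], visited so far: [37, 27]
  queue [19, 28] -> pop 19, enqueue [16, 22], visited so far: [37, 27, 19]
  queue [28, 16, 22] -> pop 28, enqueue [30], visited so far: [37, 27, 19, 28]
  queue [16, 22, 30] -> pop 16, enqueue [8], visited so far: [37, 27, 19, 28, 16]
  queue [22, 30, 8] -> pop 22, enqueue [26], visited so far: [37, 27, 19, 28, 16, 22]
  queue [30, 8, 26] -> pop 30, enqueue [none], visited so far: [37, 27, 19, 28, 16, 22, 30]
  queue [8, 26] -> pop 8, enqueue [14], visited so far: [37, 27, 19, 28, 16, 22, 30, 8]
  queue [26, 14] -> pop 26, enqueue [none], visited so far: [37, 27, 19, 28, 16, 22, 30, 8, 26]
  queue [14] -> pop 14, enqueue [none], visited so far: [37, 27, 19, 28, 16, 22, 30, 8, 26, 14]
Result: [37, 27, 19, 28, 16, 22, 30, 8, 26, 14]


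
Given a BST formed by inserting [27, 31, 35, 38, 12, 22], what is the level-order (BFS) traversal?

Tree insertion order: [27, 31, 35, 38, 12, 22]
Tree (level-order array): [27, 12, 31, None, 22, None, 35, None, None, None, 38]
BFS from the root, enqueuing left then right child of each popped node:
  queue [27] -> pop 27, enqueue [12, 31], visited so far: [27]
  queue [12, 31] -> pop 12, enqueue [22], visited so far: [27, 12]
  queue [31, 22] -> pop 31, enqueue [35], visited so far: [27, 12, 31]
  queue [22, 35] -> pop 22, enqueue [none], visited so far: [27, 12, 31, 22]
  queue [35] -> pop 35, enqueue [38], visited so far: [27, 12, 31, 22, 35]
  queue [38] -> pop 38, enqueue [none], visited so far: [27, 12, 31, 22, 35, 38]
Result: [27, 12, 31, 22, 35, 38]


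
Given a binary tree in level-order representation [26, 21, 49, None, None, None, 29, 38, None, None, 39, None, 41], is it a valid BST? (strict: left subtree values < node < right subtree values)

Level-order array: [26, 21, 49, None, None, None, 29, 38, None, None, 39, None, 41]
Validate using subtree bounds (lo, hi): at each node, require lo < value < hi,
then recurse left with hi=value and right with lo=value.
Preorder trace (stopping at first violation):
  at node 26 with bounds (-inf, +inf): OK
  at node 21 with bounds (-inf, 26): OK
  at node 49 with bounds (26, +inf): OK
  at node 29 with bounds (49, +inf): VIOLATION
Node 29 violates its bound: not (49 < 29 < +inf).
Result: Not a valid BST


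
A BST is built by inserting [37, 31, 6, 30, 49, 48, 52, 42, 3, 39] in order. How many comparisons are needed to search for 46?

Search path for 46: 37 -> 49 -> 48 -> 42
Found: False
Comparisons: 4


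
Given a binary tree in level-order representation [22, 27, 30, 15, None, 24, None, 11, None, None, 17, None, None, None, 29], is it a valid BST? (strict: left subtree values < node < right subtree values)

Level-order array: [22, 27, 30, 15, None, 24, None, 11, None, None, 17, None, None, None, 29]
Validate using subtree bounds (lo, hi): at each node, require lo < value < hi,
then recurse left with hi=value and right with lo=value.
Preorder trace (stopping at first violation):
  at node 22 with bounds (-inf, +inf): OK
  at node 27 with bounds (-inf, 22): VIOLATION
Node 27 violates its bound: not (-inf < 27 < 22).
Result: Not a valid BST


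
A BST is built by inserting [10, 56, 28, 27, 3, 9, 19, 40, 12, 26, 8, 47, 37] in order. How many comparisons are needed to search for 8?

Search path for 8: 10 -> 3 -> 9 -> 8
Found: True
Comparisons: 4


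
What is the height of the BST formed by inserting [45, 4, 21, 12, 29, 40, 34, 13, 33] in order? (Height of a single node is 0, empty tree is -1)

Insertion order: [45, 4, 21, 12, 29, 40, 34, 13, 33]
Tree (level-order array): [45, 4, None, None, 21, 12, 29, None, 13, None, 40, None, None, 34, None, 33]
Compute height bottom-up (empty subtree = -1):
  height(13) = 1 + max(-1, -1) = 0
  height(12) = 1 + max(-1, 0) = 1
  height(33) = 1 + max(-1, -1) = 0
  height(34) = 1 + max(0, -1) = 1
  height(40) = 1 + max(1, -1) = 2
  height(29) = 1 + max(-1, 2) = 3
  height(21) = 1 + max(1, 3) = 4
  height(4) = 1 + max(-1, 4) = 5
  height(45) = 1 + max(5, -1) = 6
Height = 6


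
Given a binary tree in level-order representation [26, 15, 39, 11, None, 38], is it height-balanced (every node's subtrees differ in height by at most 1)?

Tree (level-order array): [26, 15, 39, 11, None, 38]
Definition: a tree is height-balanced if, at every node, |h(left) - h(right)| <= 1 (empty subtree has height -1).
Bottom-up per-node check:
  node 11: h_left=-1, h_right=-1, diff=0 [OK], height=0
  node 15: h_left=0, h_right=-1, diff=1 [OK], height=1
  node 38: h_left=-1, h_right=-1, diff=0 [OK], height=0
  node 39: h_left=0, h_right=-1, diff=1 [OK], height=1
  node 26: h_left=1, h_right=1, diff=0 [OK], height=2
All nodes satisfy the balance condition.
Result: Balanced


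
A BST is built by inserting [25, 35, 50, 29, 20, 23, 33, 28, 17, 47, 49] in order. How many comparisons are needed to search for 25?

Search path for 25: 25
Found: True
Comparisons: 1


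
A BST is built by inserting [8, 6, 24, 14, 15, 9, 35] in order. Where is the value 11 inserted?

Starting tree (level order): [8, 6, 24, None, None, 14, 35, 9, 15]
Insertion path: 8 -> 24 -> 14 -> 9
Result: insert 11 as right child of 9
Final tree (level order): [8, 6, 24, None, None, 14, 35, 9, 15, None, None, None, 11]


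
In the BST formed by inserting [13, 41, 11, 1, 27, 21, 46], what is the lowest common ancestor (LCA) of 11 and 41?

Tree insertion order: [13, 41, 11, 1, 27, 21, 46]
Tree (level-order array): [13, 11, 41, 1, None, 27, 46, None, None, 21]
In a BST, the LCA of p=11, q=41 is the first node v on the
root-to-leaf path with p <= v <= q (go left if both < v, right if both > v).
Walk from root:
  at 13: 11 <= 13 <= 41, this is the LCA
LCA = 13


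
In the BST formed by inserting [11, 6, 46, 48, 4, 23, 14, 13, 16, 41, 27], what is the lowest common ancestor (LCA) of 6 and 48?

Tree insertion order: [11, 6, 46, 48, 4, 23, 14, 13, 16, 41, 27]
Tree (level-order array): [11, 6, 46, 4, None, 23, 48, None, None, 14, 41, None, None, 13, 16, 27]
In a BST, the LCA of p=6, q=48 is the first node v on the
root-to-leaf path with p <= v <= q (go left if both < v, right if both > v).
Walk from root:
  at 11: 6 <= 11 <= 48, this is the LCA
LCA = 11


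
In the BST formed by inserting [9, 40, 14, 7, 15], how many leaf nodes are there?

Tree built from: [9, 40, 14, 7, 15]
Tree (level-order array): [9, 7, 40, None, None, 14, None, None, 15]
Rule: A leaf has 0 children.
Per-node child counts:
  node 9: 2 child(ren)
  node 7: 0 child(ren)
  node 40: 1 child(ren)
  node 14: 1 child(ren)
  node 15: 0 child(ren)
Matching nodes: [7, 15]
Count of leaf nodes: 2


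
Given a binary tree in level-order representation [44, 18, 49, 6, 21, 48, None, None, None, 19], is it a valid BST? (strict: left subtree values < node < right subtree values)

Level-order array: [44, 18, 49, 6, 21, 48, None, None, None, 19]
Validate using subtree bounds (lo, hi): at each node, require lo < value < hi,
then recurse left with hi=value and right with lo=value.
Preorder trace (stopping at first violation):
  at node 44 with bounds (-inf, +inf): OK
  at node 18 with bounds (-inf, 44): OK
  at node 6 with bounds (-inf, 18): OK
  at node 21 with bounds (18, 44): OK
  at node 19 with bounds (18, 21): OK
  at node 49 with bounds (44, +inf): OK
  at node 48 with bounds (44, 49): OK
No violation found at any node.
Result: Valid BST


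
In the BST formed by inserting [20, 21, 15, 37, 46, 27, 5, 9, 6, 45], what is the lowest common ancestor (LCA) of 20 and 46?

Tree insertion order: [20, 21, 15, 37, 46, 27, 5, 9, 6, 45]
Tree (level-order array): [20, 15, 21, 5, None, None, 37, None, 9, 27, 46, 6, None, None, None, 45]
In a BST, the LCA of p=20, q=46 is the first node v on the
root-to-leaf path with p <= v <= q (go left if both < v, right if both > v).
Walk from root:
  at 20: 20 <= 20 <= 46, this is the LCA
LCA = 20


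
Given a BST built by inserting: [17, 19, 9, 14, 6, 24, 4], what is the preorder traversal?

Tree insertion order: [17, 19, 9, 14, 6, 24, 4]
Tree (level-order array): [17, 9, 19, 6, 14, None, 24, 4]
Preorder traversal: [17, 9, 6, 4, 14, 19, 24]


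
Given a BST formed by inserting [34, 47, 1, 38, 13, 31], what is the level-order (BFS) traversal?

Tree insertion order: [34, 47, 1, 38, 13, 31]
Tree (level-order array): [34, 1, 47, None, 13, 38, None, None, 31]
BFS from the root, enqueuing left then right child of each popped node:
  queue [34] -> pop 34, enqueue [1, 47], visited so far: [34]
  queue [1, 47] -> pop 1, enqueue [13], visited so far: [34, 1]
  queue [47, 13] -> pop 47, enqueue [38], visited so far: [34, 1, 47]
  queue [13, 38] -> pop 13, enqueue [31], visited so far: [34, 1, 47, 13]
  queue [38, 31] -> pop 38, enqueue [none], visited so far: [34, 1, 47, 13, 38]
  queue [31] -> pop 31, enqueue [none], visited so far: [34, 1, 47, 13, 38, 31]
Result: [34, 1, 47, 13, 38, 31]


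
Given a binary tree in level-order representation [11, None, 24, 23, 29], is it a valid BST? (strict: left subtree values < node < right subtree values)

Level-order array: [11, None, 24, 23, 29]
Validate using subtree bounds (lo, hi): at each node, require lo < value < hi,
then recurse left with hi=value and right with lo=value.
Preorder trace (stopping at first violation):
  at node 11 with bounds (-inf, +inf): OK
  at node 24 with bounds (11, +inf): OK
  at node 23 with bounds (11, 24): OK
  at node 29 with bounds (24, +inf): OK
No violation found at any node.
Result: Valid BST


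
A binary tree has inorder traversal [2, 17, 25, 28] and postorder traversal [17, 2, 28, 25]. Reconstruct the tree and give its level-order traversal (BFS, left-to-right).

Inorder:   [2, 17, 25, 28]
Postorder: [17, 2, 28, 25]
Algorithm: postorder visits root last, so walk postorder right-to-left;
each value is the root of the current inorder slice — split it at that
value, recurse on the right subtree first, then the left.
Recursive splits:
  root=25; inorder splits into left=[2, 17], right=[28]
  root=28; inorder splits into left=[], right=[]
  root=2; inorder splits into left=[], right=[17]
  root=17; inorder splits into left=[], right=[]
Reconstructed level-order: [25, 2, 28, 17]


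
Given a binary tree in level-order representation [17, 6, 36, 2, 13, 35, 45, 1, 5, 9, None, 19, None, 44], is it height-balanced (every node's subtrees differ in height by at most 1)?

Tree (level-order array): [17, 6, 36, 2, 13, 35, 45, 1, 5, 9, None, 19, None, 44]
Definition: a tree is height-balanced if, at every node, |h(left) - h(right)| <= 1 (empty subtree has height -1).
Bottom-up per-node check:
  node 1: h_left=-1, h_right=-1, diff=0 [OK], height=0
  node 5: h_left=-1, h_right=-1, diff=0 [OK], height=0
  node 2: h_left=0, h_right=0, diff=0 [OK], height=1
  node 9: h_left=-1, h_right=-1, diff=0 [OK], height=0
  node 13: h_left=0, h_right=-1, diff=1 [OK], height=1
  node 6: h_left=1, h_right=1, diff=0 [OK], height=2
  node 19: h_left=-1, h_right=-1, diff=0 [OK], height=0
  node 35: h_left=0, h_right=-1, diff=1 [OK], height=1
  node 44: h_left=-1, h_right=-1, diff=0 [OK], height=0
  node 45: h_left=0, h_right=-1, diff=1 [OK], height=1
  node 36: h_left=1, h_right=1, diff=0 [OK], height=2
  node 17: h_left=2, h_right=2, diff=0 [OK], height=3
All nodes satisfy the balance condition.
Result: Balanced


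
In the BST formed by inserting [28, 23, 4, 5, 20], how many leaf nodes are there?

Tree built from: [28, 23, 4, 5, 20]
Tree (level-order array): [28, 23, None, 4, None, None, 5, None, 20]
Rule: A leaf has 0 children.
Per-node child counts:
  node 28: 1 child(ren)
  node 23: 1 child(ren)
  node 4: 1 child(ren)
  node 5: 1 child(ren)
  node 20: 0 child(ren)
Matching nodes: [20]
Count of leaf nodes: 1


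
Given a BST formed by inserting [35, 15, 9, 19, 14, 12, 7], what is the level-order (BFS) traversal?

Tree insertion order: [35, 15, 9, 19, 14, 12, 7]
Tree (level-order array): [35, 15, None, 9, 19, 7, 14, None, None, None, None, 12]
BFS from the root, enqueuing left then right child of each popped node:
  queue [35] -> pop 35, enqueue [15], visited so far: [35]
  queue [15] -> pop 15, enqueue [9, 19], visited so far: [35, 15]
  queue [9, 19] -> pop 9, enqueue [7, 14], visited so far: [35, 15, 9]
  queue [19, 7, 14] -> pop 19, enqueue [none], visited so far: [35, 15, 9, 19]
  queue [7, 14] -> pop 7, enqueue [none], visited so far: [35, 15, 9, 19, 7]
  queue [14] -> pop 14, enqueue [12], visited so far: [35, 15, 9, 19, 7, 14]
  queue [12] -> pop 12, enqueue [none], visited so far: [35, 15, 9, 19, 7, 14, 12]
Result: [35, 15, 9, 19, 7, 14, 12]


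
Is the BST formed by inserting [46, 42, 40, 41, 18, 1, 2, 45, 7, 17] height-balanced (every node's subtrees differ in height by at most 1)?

Tree (level-order array): [46, 42, None, 40, 45, 18, 41, None, None, 1, None, None, None, None, 2, None, 7, None, 17]
Definition: a tree is height-balanced if, at every node, |h(left) - h(right)| <= 1 (empty subtree has height -1).
Bottom-up per-node check:
  node 17: h_left=-1, h_right=-1, diff=0 [OK], height=0
  node 7: h_left=-1, h_right=0, diff=1 [OK], height=1
  node 2: h_left=-1, h_right=1, diff=2 [FAIL (|-1-1|=2 > 1)], height=2
  node 1: h_left=-1, h_right=2, diff=3 [FAIL (|-1-2|=3 > 1)], height=3
  node 18: h_left=3, h_right=-1, diff=4 [FAIL (|3--1|=4 > 1)], height=4
  node 41: h_left=-1, h_right=-1, diff=0 [OK], height=0
  node 40: h_left=4, h_right=0, diff=4 [FAIL (|4-0|=4 > 1)], height=5
  node 45: h_left=-1, h_right=-1, diff=0 [OK], height=0
  node 42: h_left=5, h_right=0, diff=5 [FAIL (|5-0|=5 > 1)], height=6
  node 46: h_left=6, h_right=-1, diff=7 [FAIL (|6--1|=7 > 1)], height=7
Node 2 violates the condition: |-1 - 1| = 2 > 1.
Result: Not balanced
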